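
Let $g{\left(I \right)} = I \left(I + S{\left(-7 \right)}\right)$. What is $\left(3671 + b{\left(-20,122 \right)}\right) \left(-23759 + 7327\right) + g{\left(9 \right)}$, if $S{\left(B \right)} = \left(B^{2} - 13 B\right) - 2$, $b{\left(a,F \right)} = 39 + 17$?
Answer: $-61240741$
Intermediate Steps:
$b{\left(a,F \right)} = 56$
$S{\left(B \right)} = -2 + B^{2} - 13 B$
$g{\left(I \right)} = I \left(138 + I\right)$ ($g{\left(I \right)} = I \left(I - \left(-89 - 49\right)\right) = I \left(I + \left(-2 + 49 + 91\right)\right) = I \left(I + 138\right) = I \left(138 + I\right)$)
$\left(3671 + b{\left(-20,122 \right)}\right) \left(-23759 + 7327\right) + g{\left(9 \right)} = \left(3671 + 56\right) \left(-23759 + 7327\right) + 9 \left(138 + 9\right) = 3727 \left(-16432\right) + 9 \cdot 147 = -61242064 + 1323 = -61240741$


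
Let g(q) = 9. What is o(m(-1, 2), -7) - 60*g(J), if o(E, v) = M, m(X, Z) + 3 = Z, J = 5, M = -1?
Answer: -541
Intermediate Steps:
m(X, Z) = -3 + Z
o(E, v) = -1
o(m(-1, 2), -7) - 60*g(J) = -1 - 60*9 = -1 - 540 = -541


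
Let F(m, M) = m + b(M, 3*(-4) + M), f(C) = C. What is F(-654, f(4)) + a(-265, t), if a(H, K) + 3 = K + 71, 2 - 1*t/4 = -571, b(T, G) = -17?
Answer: 1689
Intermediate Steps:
t = 2292 (t = 8 - 4*(-571) = 8 + 2284 = 2292)
a(H, K) = 68 + K (a(H, K) = -3 + (K + 71) = -3 + (71 + K) = 68 + K)
F(m, M) = -17 + m (F(m, M) = m - 17 = -17 + m)
F(-654, f(4)) + a(-265, t) = (-17 - 654) + (68 + 2292) = -671 + 2360 = 1689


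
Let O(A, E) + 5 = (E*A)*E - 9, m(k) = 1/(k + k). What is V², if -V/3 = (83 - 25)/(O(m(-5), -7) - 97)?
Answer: 3027600/1343281 ≈ 2.2539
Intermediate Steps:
m(k) = 1/(2*k)
O(A, E) = -14 + A*E² (O(A, E) = -5 + ((E*A)*E - 9) = -5 + ((A*E)*E - 9) = -5 + (A*E² - 9) = -5 + (-9 + A*E²) = -14 + A*E²)
V = 1740/1159 (V = -3*(83 - 25)/((-14 + ((½)/(-5))*(-7)²) - 97) = -174/((-14 + ((½)*(-⅕))*49) - 97) = -174/((-14 - ⅒*49) - 97) = -174/((-14 - 49/10) - 97) = -174/(-189/10 - 97) = -174/(-1159/10) = -174*(-10)/1159 = -3*(-580/1159) = 1740/1159 ≈ 1.5013)
V² = (1740/1159)² = 3027600/1343281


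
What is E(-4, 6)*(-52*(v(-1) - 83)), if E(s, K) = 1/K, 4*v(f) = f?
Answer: 1443/2 ≈ 721.50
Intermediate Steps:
v(f) = f/4
E(-4, 6)*(-52*(v(-1) - 83)) = (-52*((¼)*(-1) - 83))/6 = (-52*(-¼ - 83))/6 = (-52*(-333/4))/6 = (⅙)*4329 = 1443/2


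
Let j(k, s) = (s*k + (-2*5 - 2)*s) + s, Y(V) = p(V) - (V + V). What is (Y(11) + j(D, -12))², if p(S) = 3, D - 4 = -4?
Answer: 12769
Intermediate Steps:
D = 0 (D = 4 - 4 = 0)
Y(V) = 3 - 2*V (Y(V) = 3 - (V + V) = 3 - 2*V)
j(k, s) = -11*s + k*s (j(k, s) = (k*s + (-10 - 2)*s) + s = (k*s - 12*s) + s = (-12*s + k*s) + s = -11*s + k*s)
(Y(11) + j(D, -12))² = ((3 - 2*11) - 12*(-11 + 0))² = ((3 - 22) - 12*(-11))² = (-19 + 132)² = 113² = 12769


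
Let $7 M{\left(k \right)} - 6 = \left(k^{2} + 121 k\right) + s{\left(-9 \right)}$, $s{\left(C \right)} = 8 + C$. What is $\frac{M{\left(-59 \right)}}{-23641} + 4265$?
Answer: $\frac{705805708}{165487} \approx 4265.0$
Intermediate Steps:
$M{\left(k \right)} = \frac{5}{7} + \frac{k^{2}}{7} + \frac{121 k}{7}$ ($M{\left(k \right)} = \frac{6}{7} + \frac{\left(k^{2} + 121 k\right) + \left(8 - 9\right)}{7} = \frac{6}{7} + \frac{\left(k^{2} + 121 k\right) - 1}{7} = \frac{6}{7} + \frac{-1 + k^{2} + 121 k}{7} = \frac{6}{7} + \left(- \frac{1}{7} + \frac{k^{2}}{7} + \frac{121 k}{7}\right) = \frac{5}{7} + \frac{k^{2}}{7} + \frac{121 k}{7}$)
$\frac{M{\left(-59 \right)}}{-23641} + 4265 = \frac{\frac{5}{7} + \frac{\left(-59\right)^{2}}{7} + \frac{121}{7} \left(-59\right)}{-23641} + 4265 = \left(\frac{5}{7} + \frac{1}{7} \cdot 3481 - \frac{7139}{7}\right) \left(- \frac{1}{23641}\right) + 4265 = \left(\frac{5}{7} + \frac{3481}{7} - \frac{7139}{7}\right) \left(- \frac{1}{23641}\right) + 4265 = \left(- \frac{3653}{7}\right) \left(- \frac{1}{23641}\right) + 4265 = \frac{3653}{165487} + 4265 = \frac{705805708}{165487}$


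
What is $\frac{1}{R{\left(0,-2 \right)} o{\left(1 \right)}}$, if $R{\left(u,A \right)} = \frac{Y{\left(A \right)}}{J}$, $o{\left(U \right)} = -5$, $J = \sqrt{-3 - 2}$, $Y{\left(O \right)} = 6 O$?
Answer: $\frac{i \sqrt{5}}{60} \approx 0.037268 i$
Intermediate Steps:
$J = i \sqrt{5}$ ($J = \sqrt{-5} = i \sqrt{5} \approx 2.2361 i$)
$R{\left(u,A \right)} = - \frac{6 i A \sqrt{5}}{5}$ ($R{\left(u,A \right)} = \frac{6 A}{i \sqrt{5}} = 6 A \left(- \frac{i \sqrt{5}}{5}\right) = - \frac{6 i A \sqrt{5}}{5}$)
$\frac{1}{R{\left(0,-2 \right)} o{\left(1 \right)}} = \frac{1}{\left(- \frac{6}{5}\right) i \left(-2\right) \sqrt{5} \left(-5\right)} = \frac{1}{\frac{12 i \sqrt{5}}{5} \left(-5\right)} = \frac{1}{\left(-12\right) i \sqrt{5}} = \frac{i \sqrt{5}}{60}$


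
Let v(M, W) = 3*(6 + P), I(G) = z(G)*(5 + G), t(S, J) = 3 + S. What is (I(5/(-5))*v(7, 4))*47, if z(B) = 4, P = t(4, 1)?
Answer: 29328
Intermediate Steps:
P = 7 (P = 3 + 4 = 7)
I(G) = 20 + 4*G (I(G) = 4*(5 + G) = 20 + 4*G)
v(M, W) = 39 (v(M, W) = 3*(6 + 7) = 3*13 = 39)
(I(5/(-5))*v(7, 4))*47 = ((20 + 4*(5/(-5)))*39)*47 = ((20 + 4*(5*(-⅕)))*39)*47 = ((20 + 4*(-1))*39)*47 = ((20 - 4)*39)*47 = (16*39)*47 = 624*47 = 29328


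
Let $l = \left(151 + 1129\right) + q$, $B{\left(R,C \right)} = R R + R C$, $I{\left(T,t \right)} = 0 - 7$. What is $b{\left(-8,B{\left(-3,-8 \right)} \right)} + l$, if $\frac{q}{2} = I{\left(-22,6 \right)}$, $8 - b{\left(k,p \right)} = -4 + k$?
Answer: $1286$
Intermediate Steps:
$I{\left(T,t \right)} = -7$ ($I{\left(T,t \right)} = 0 - 7 = -7$)
$B{\left(R,C \right)} = R^{2} + C R$
$b{\left(k,p \right)} = 12 - k$ ($b{\left(k,p \right)} = 8 - \left(-4 + k\right) = 12 - k$)
$q = -14$ ($q = 2 \left(-7\right) = -14$)
$l = 1266$ ($l = \left(151 + 1129\right) - 14 = 1280 - 14 = 1266$)
$b{\left(-8,B{\left(-3,-8 \right)} \right)} + l = \left(12 - -8\right) + 1266 = \left(12 + 8\right) + 1266 = 20 + 1266 = 1286$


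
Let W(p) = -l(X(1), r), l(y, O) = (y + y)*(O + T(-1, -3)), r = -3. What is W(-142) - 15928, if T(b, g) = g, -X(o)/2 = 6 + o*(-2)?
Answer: -16024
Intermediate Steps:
X(o) = -12 + 4*o (X(o) = -2*(6 + o*(-2)) = -2*(6 - 2*o) = -12 + 4*o)
l(y, O) = 2*y*(-3 + O) (l(y, O) = (y + y)*(O - 3) = (2*y)*(-3 + O) = 2*y*(-3 + O))
W(p) = -96 (W(p) = -2*(-12 + 4*1)*(-3 - 3) = -2*(-12 + 4)*(-6) = -2*(-8)*(-6) = -1*96 = -96)
W(-142) - 15928 = -96 - 15928 = -16024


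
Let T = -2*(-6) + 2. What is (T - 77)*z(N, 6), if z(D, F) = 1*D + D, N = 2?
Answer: -252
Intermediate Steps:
z(D, F) = 2*D (z(D, F) = D + D = 2*D)
T = 14 (T = 12 + 2 = 14)
(T - 77)*z(N, 6) = (14 - 77)*(2*2) = -63*4 = -252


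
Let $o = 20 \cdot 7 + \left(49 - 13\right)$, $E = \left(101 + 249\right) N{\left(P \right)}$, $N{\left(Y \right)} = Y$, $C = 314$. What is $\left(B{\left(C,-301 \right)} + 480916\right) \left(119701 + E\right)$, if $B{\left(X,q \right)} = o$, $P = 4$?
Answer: $58260722292$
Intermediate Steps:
$E = 1400$ ($E = \left(101 + 249\right) 4 = 350 \cdot 4 = 1400$)
$o = 176$ ($o = 140 + \left(49 - 13\right) = 140 + 36 = 176$)
$B{\left(X,q \right)} = 176$
$\left(B{\left(C,-301 \right)} + 480916\right) \left(119701 + E\right) = \left(176 + 480916\right) \left(119701 + 1400\right) = 481092 \cdot 121101 = 58260722292$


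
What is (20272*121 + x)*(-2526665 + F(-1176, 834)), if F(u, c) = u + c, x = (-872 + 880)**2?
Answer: -6198687522832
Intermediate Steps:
x = 64 (x = 8**2 = 64)
F(u, c) = c + u
(20272*121 + x)*(-2526665 + F(-1176, 834)) = (20272*121 + 64)*(-2526665 + (834 - 1176)) = (2452912 + 64)*(-2526665 - 342) = 2452976*(-2527007) = -6198687522832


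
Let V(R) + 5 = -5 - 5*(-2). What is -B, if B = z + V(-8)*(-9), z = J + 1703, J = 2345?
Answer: -4048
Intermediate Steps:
V(R) = 0 (V(R) = -5 + (-5 - 5*(-2)) = -5 + (-5 + 10) = -5 + 5 = 0)
z = 4048 (z = 2345 + 1703 = 4048)
B = 4048 (B = 4048 + 0*(-9) = 4048 + 0 = 4048)
-B = -1*4048 = -4048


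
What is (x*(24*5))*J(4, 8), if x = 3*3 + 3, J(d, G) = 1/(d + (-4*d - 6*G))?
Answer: -24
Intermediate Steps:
J(d, G) = 1/(-6*G - 3*d) (J(d, G) = 1/(d + (-6*G - 4*d)) = 1/(-6*G - 3*d))
x = 12 (x = 9 + 3 = 12)
(x*(24*5))*J(4, 8) = (12*(24*5))*(-1/(3*4 + 6*8)) = (12*120)*(-1/(12 + 48)) = 1440*(-1/60) = -24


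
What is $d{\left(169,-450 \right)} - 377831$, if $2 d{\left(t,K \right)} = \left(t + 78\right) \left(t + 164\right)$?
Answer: $- \frac{673411}{2} \approx -3.3671 \cdot 10^{5}$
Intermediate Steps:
$d{\left(t,K \right)} = \frac{\left(78 + t\right) \left(164 + t\right)}{2}$ ($d{\left(t,K \right)} = \frac{\left(t + 78\right) \left(t + 164\right)}{2} = \frac{\left(78 + t\right) \left(164 + t\right)}{2}$)
$d{\left(169,-450 \right)} - 377831 = \left(6396 + \frac{169^{2}}{2} + 121 \cdot 169\right) - 377831 = \left(6396 + \frac{1}{2} \cdot 28561 + 20449\right) - 377831 = \left(6396 + \frac{28561}{2} + 20449\right) - 377831 = \frac{82251}{2} - 377831 = - \frac{673411}{2}$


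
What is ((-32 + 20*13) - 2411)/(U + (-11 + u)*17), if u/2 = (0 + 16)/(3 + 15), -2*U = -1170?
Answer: -19647/3854 ≈ -5.0978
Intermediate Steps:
U = 585 (U = -½*(-1170) = 585)
u = 16/9 (u = 2*((0 + 16)/(3 + 15)) = 2*(16/18) = 2*(16*(1/18)) = 2*(8/9) = 16/9 ≈ 1.7778)
((-32 + 20*13) - 2411)/(U + (-11 + u)*17) = ((-32 + 20*13) - 2411)/(585 + (-11 + 16/9)*17) = ((-32 + 260) - 2411)/(585 - 83/9*17) = (228 - 2411)/(585 - 1411/9) = -2183/3854/9 = -2183*9/3854 = -19647/3854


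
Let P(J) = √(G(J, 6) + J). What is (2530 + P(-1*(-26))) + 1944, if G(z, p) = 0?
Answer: 4474 + √26 ≈ 4479.1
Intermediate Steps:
P(J) = √J (P(J) = √(0 + J) = √J)
(2530 + P(-1*(-26))) + 1944 = (2530 + √(-1*(-26))) + 1944 = (2530 + √26) + 1944 = 4474 + √26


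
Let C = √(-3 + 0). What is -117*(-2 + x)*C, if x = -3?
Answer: 585*I*√3 ≈ 1013.3*I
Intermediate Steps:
C = I*√3 (C = √(-3) = I*√3 ≈ 1.732*I)
-117*(-2 + x)*C = -117*(-2 - 3)*I*√3 = -(-585)*I*√3 = 585*I*√3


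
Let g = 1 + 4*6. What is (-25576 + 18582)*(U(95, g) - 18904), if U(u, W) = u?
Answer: 131550146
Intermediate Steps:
g = 25 (g = 1 + 24 = 25)
(-25576 + 18582)*(U(95, g) - 18904) = (-25576 + 18582)*(95 - 18904) = -6994*(-18809) = 131550146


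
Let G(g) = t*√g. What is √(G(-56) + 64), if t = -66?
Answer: 2*√(16 - 33*I*√14) ≈ 16.763 - 14.731*I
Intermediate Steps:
G(g) = -66*√g
√(G(-56) + 64) = √(-132*I*√14 + 64) = √(64 - 132*I*√14)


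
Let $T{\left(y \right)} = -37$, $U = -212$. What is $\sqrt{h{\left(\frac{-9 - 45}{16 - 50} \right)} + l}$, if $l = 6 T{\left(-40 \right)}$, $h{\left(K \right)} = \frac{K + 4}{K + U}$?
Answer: $\frac{i \sqrt{57975797}}{511} \approx 14.901 i$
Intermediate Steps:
$h{\left(K \right)} = \frac{4 + K}{-212 + K}$ ($h{\left(K \right)} = \frac{K + 4}{K - 212} = \frac{4 + K}{-212 + K}$)
$l = -222$ ($l = 6 \left(-37\right) = -222$)
$\sqrt{h{\left(\frac{-9 - 45}{16 - 50} \right)} + l} = \sqrt{\frac{4 + \frac{-9 - 45}{16 - 50}}{-212 + \frac{-9 - 45}{16 - 50}} - 222} = \sqrt{\frac{4 - \frac{54}{-34}}{-212 - \frac{54}{-34}} - 222} = \sqrt{\frac{4 - - \frac{27}{17}}{-212 - - \frac{27}{17}} - 222} = \sqrt{\frac{4 + \frac{27}{17}}{-212 + \frac{27}{17}} - 222} = \sqrt{\frac{1}{- \frac{3577}{17}} \cdot \frac{95}{17} - 222} = \sqrt{\left(- \frac{17}{3577}\right) \frac{95}{17} - 222} = \sqrt{- \frac{95}{3577} - 222} = \sqrt{- \frac{794189}{3577}} = \frac{i \sqrt{57975797}}{511}$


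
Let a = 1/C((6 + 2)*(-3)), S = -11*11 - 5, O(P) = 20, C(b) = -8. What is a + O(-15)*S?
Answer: -20161/8 ≈ -2520.1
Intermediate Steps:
S = -126 (S = -121 - 5 = -126)
a = -⅛ (a = 1/(-8) = -⅛ ≈ -0.12500)
a + O(-15)*S = -⅛ + 20*(-126) = -⅛ - 2520 = -20161/8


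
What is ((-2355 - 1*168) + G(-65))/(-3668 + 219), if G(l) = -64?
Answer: 2587/3449 ≈ 0.75007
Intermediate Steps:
((-2355 - 1*168) + G(-65))/(-3668 + 219) = ((-2355 - 1*168) - 64)/(-3668 + 219) = ((-2355 - 168) - 64)/(-3449) = (-2523 - 64)*(-1/3449) = -2587*(-1/3449) = 2587/3449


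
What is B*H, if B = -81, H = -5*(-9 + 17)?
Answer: 3240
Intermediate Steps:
H = -40 (H = -5*8 = -40)
B*H = -81*(-40) = 3240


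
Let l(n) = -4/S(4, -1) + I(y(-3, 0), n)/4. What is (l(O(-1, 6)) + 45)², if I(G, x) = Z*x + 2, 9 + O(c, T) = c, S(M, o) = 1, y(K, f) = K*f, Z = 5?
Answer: 841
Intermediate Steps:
O(c, T) = -9 + c
I(G, x) = 2 + 5*x (I(G, x) = 5*x + 2 = 2 + 5*x)
l(n) = -7/2 + 5*n/4 (l(n) = -4/1 + (2 + 5*n)/4 = -4*1 + (2 + 5*n)*(¼) = -4 + (½ + 5*n/4) = -7/2 + 5*n/4)
(l(O(-1, 6)) + 45)² = ((-7/2 + 5*(-9 - 1)/4) + 45)² = ((-7/2 + (5/4)*(-10)) + 45)² = ((-7/2 - 25/2) + 45)² = (-16 + 45)² = 29² = 841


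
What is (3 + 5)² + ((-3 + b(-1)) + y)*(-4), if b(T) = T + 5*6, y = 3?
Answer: -52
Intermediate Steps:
b(T) = 30 + T (b(T) = T + 30 = 30 + T)
(3 + 5)² + ((-3 + b(-1)) + y)*(-4) = (3 + 5)² + ((-3 + (30 - 1)) + 3)*(-4) = 8² + ((-3 + 29) + 3)*(-4) = 64 + (26 + 3)*(-4) = 64 + 29*(-4) = 64 - 116 = -52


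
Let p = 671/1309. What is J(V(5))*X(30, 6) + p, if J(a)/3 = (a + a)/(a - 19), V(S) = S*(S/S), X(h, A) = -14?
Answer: 3631/119 ≈ 30.513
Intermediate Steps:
V(S) = S (V(S) = S*1 = S)
J(a) = 6*a/(-19 + a) (J(a) = 3*((a + a)/(a - 19)) = 3*((2*a)/(-19 + a)) = 3*(2*a/(-19 + a)) = 6*a/(-19 + a))
p = 61/119 (p = 671*(1/1309) = 61/119 ≈ 0.51260)
J(V(5))*X(30, 6) + p = (6*5/(-19 + 5))*(-14) + 61/119 = (6*5/(-14))*(-14) + 61/119 = (6*5*(-1/14))*(-14) + 61/119 = -15/7*(-14) + 61/119 = 30 + 61/119 = 3631/119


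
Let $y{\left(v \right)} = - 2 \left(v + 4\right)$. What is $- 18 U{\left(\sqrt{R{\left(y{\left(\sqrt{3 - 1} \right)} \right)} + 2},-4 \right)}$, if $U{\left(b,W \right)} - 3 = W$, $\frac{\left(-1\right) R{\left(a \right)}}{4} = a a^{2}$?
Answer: $18$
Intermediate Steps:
$y{\left(v \right)} = -8 - 2 v$ ($y{\left(v \right)} = - 2 \left(4 + v\right) = -8 - 2 v$)
$R{\left(a \right)} = - 4 a^{3}$ ($R{\left(a \right)} = - 4 a a^{2} = - 4 a^{3}$)
$U{\left(b,W \right)} = 3 + W$
$- 18 U{\left(\sqrt{R{\left(y{\left(\sqrt{3 - 1} \right)} \right)} + 2},-4 \right)} = - 18 \left(3 - 4\right) = \left(-18\right) \left(-1\right) = 18$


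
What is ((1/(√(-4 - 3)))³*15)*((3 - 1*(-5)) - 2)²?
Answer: 540*I*√7/49 ≈ 29.157*I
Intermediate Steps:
((1/(√(-4 - 3)))³*15)*((3 - 1*(-5)) - 2)² = ((1/(√(-7)))³*15)*((3 + 5) - 2)² = ((1/(I*√7))³*15)*(8 - 2)² = ((-I*√7/7)³*15)*6² = ((I*√7/49)*15)*36 = (15*I*√7/49)*36 = 540*I*√7/49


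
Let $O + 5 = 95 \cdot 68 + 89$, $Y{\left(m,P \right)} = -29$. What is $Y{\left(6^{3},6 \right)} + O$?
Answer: $6515$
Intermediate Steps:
$O = 6544$ ($O = -5 + \left(95 \cdot 68 + 89\right) = -5 + \left(6460 + 89\right) = -5 + 6549 = 6544$)
$Y{\left(6^{3},6 \right)} + O = -29 + 6544 = 6515$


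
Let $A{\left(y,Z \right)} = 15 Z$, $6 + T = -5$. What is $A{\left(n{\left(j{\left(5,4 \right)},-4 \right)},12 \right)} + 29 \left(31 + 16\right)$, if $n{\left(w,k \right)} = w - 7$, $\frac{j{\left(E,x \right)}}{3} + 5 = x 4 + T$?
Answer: $1543$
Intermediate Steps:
$T = -11$ ($T = -6 - 5 = -11$)
$j{\left(E,x \right)} = -48 + 12 x$ ($j{\left(E,x \right)} = -15 + 3 \left(x 4 - 11\right) = -15 + 3 \left(4 x - 11\right) = -15 + 3 \left(-11 + 4 x\right) = -15 + \left(-33 + 12 x\right) = -48 + 12 x$)
$n{\left(w,k \right)} = -7 + w$
$A{\left(n{\left(j{\left(5,4 \right)},-4 \right)},12 \right)} + 29 \left(31 + 16\right) = 15 \cdot 12 + 29 \left(31 + 16\right) = 180 + 29 \cdot 47 = 180 + 1363 = 1543$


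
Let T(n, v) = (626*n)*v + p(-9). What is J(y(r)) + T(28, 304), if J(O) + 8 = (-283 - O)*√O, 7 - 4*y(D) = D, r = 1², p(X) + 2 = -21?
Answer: 5328481 - 569*√6/4 ≈ 5.3281e+6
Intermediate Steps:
p(X) = -23 (p(X) = -2 - 21 = -23)
T(n, v) = -23 + 626*n*v (T(n, v) = (626*n)*v - 23 = 626*n*v - 23 = -23 + 626*n*v)
r = 1
y(D) = 7/4 - D/4
J(O) = -8 + √O*(-283 - O) (J(O) = -8 + (-283 - O)*√O = -8 + √O*(-283 - O))
J(y(r)) + T(28, 304) = (-8 - (7/4 - ¼*1)^(3/2) - 283*√(7/4 - ¼*1)) + (-23 + 626*28*304) = (-8 - (7/4 - ¼)^(3/2) - 283*√(7/4 - ¼)) + (-23 + 5328512) = (-8 - (3/2)^(3/2) - 283*√6/2) + 5328489 = (-8 - 3*√6/4 - 283*√6/2) + 5328489 = (-8 - 569*√6/4) + 5328489 = 5328481 - 569*√6/4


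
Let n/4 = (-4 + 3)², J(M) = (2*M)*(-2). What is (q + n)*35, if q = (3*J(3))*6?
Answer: -7420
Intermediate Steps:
J(M) = -4*M
n = 4 (n = 4*(-4 + 3)² = 4*(-1)² = 4*1 = 4)
q = -216 (q = (3*(-4*3))*6 = (3*(-12))*6 = -36*6 = -216)
(q + n)*35 = (-216 + 4)*35 = -212*35 = -7420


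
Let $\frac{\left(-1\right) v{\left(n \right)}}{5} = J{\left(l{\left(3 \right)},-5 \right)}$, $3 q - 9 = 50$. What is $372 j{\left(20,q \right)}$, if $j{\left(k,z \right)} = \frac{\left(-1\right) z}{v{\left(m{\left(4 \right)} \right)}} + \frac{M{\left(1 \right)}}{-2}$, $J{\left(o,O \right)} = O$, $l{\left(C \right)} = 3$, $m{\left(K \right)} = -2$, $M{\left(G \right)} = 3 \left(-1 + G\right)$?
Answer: $- \frac{7316}{25} \approx -292.64$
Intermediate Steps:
$q = \frac{59}{3}$ ($q = 3 + \frac{1}{3} \cdot 50 = 3 + \frac{50}{3} = \frac{59}{3} \approx 19.667$)
$M{\left(G \right)} = -3 + 3 G$
$v{\left(n \right)} = 25$ ($v{\left(n \right)} = \left(-5\right) \left(-5\right) = 25$)
$j{\left(k,z \right)} = - \frac{z}{25}$ ($j{\left(k,z \right)} = \frac{\left(-1\right) z}{25} + \frac{-3 + 3 \cdot 1}{-2} = - z \frac{1}{25} + \left(-3 + 3\right) \left(- \frac{1}{2}\right) = - \frac{z}{25} + 0 \left(- \frac{1}{2}\right) = - \frac{z}{25} + 0 = - \frac{z}{25}$)
$372 j{\left(20,q \right)} = 372 \left(\left(- \frac{1}{25}\right) \frac{59}{3}\right) = 372 \left(- \frac{59}{75}\right) = - \frac{7316}{25}$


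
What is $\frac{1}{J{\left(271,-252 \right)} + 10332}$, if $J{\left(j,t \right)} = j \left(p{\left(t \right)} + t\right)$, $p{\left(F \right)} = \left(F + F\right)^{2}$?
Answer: $\frac{1}{68780376} \approx 1.4539 \cdot 10^{-8}$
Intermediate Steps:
$p{\left(F \right)} = 4 F^{2}$ ($p{\left(F \right)} = \left(2 F\right)^{2} = 4 F^{2}$)
$J{\left(j,t \right)} = j \left(t + 4 t^{2}\right)$ ($J{\left(j,t \right)} = j \left(4 t^{2} + t\right) = j \left(t + 4 t^{2}\right)$)
$\frac{1}{J{\left(271,-252 \right)} + 10332} = \frac{1}{271 \left(-252\right) \left(1 + 4 \left(-252\right)\right) + 10332} = \frac{1}{271 \left(-252\right) \left(1 - 1008\right) + 10332} = \frac{1}{271 \left(-252\right) \left(-1007\right) + 10332} = \frac{1}{68770044 + 10332} = \frac{1}{68780376}$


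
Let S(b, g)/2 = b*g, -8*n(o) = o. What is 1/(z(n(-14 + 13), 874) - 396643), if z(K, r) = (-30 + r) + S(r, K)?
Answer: -2/791161 ≈ -2.5279e-6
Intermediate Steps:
n(o) = -o/8
S(b, g) = 2*b*g (S(b, g) = 2*(b*g) = 2*b*g)
z(K, r) = -30 + r + 2*K*r (z(K, r) = (-30 + r) + 2*r*K = (-30 + r) + 2*K*r = -30 + r + 2*K*r)
1/(z(n(-14 + 13), 874) - 396643) = 1/((-30 + 874 + 2*(-(-14 + 13)/8)*874) - 396643) = 1/((-30 + 874 + 2*(-⅛*(-1))*874) - 396643) = 1/((-30 + 874 + 2*(⅛)*874) - 396643) = 1/((-30 + 874 + 437/2) - 396643) = 1/(2125/2 - 396643) = 1/(-791161/2) = -2/791161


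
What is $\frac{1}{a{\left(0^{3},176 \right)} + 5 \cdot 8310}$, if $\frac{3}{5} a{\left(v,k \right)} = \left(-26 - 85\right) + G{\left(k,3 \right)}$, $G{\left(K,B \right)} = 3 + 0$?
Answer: $\frac{1}{41370} \approx 2.4172 \cdot 10^{-5}$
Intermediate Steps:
$G{\left(K,B \right)} = 3$
$a{\left(v,k \right)} = -180$ ($a{\left(v,k \right)} = \frac{5 \left(\left(-26 - 85\right) + 3\right)}{3} = \frac{5 \left(-111 + 3\right)}{3} = \frac{5}{3} \left(-108\right) = -180$)
$\frac{1}{a{\left(0^{3},176 \right)} + 5 \cdot 8310} = \frac{1}{-180 + 5 \cdot 8310} = \frac{1}{-180 + 41550} = \frac{1}{41370}$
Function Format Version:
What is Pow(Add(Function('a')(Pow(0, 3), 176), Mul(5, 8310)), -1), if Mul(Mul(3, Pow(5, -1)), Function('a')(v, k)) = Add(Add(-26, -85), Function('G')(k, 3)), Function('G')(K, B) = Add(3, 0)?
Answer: Rational(1, 41370) ≈ 2.4172e-5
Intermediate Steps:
Function('G')(K, B) = 3
Function('a')(v, k) = -180 (Function('a')(v, k) = Mul(Rational(5, 3), Add(Add(-26, -85), 3)) = Mul(Rational(5, 3), Add(-111, 3)) = Mul(Rational(5, 3), -108) = -180)
Pow(Add(Function('a')(Pow(0, 3), 176), Mul(5, 8310)), -1) = Pow(Add(-180, Mul(5, 8310)), -1) = Pow(Add(-180, 41550), -1) = Pow(41370, -1) = Rational(1, 41370)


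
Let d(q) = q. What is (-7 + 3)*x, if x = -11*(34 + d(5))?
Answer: 1716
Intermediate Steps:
x = -429 (x = -11*(34 + 5) = -11*39 = -429)
(-7 + 3)*x = (-7 + 3)*(-429) = -4*(-429) = 1716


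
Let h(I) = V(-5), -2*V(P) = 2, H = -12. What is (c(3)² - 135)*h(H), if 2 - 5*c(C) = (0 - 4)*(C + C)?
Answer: 2699/25 ≈ 107.96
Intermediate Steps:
c(C) = ⅖ + 8*C/5 (c(C) = ⅖ - (0 - 4)*(C + C)/5 = ⅖ - (-4)*2*C/5 = ⅖ - (-8)*C/5 = ⅖ + 8*C/5)
V(P) = -1 (V(P) = -½*2 = -1)
h(I) = -1
(c(3)² - 135)*h(H) = ((⅖ + (8/5)*3)² - 135)*(-1) = ((⅖ + 24/5)² - 135)*(-1) = ((26/5)² - 135)*(-1) = (676/25 - 135)*(-1) = -2699/25*(-1) = 2699/25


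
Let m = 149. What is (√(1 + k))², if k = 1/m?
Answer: 150/149 ≈ 1.0067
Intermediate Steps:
k = 1/149 ≈ 0.0067114
(√(1 + k))² = (√(1 + 1/149))² = (√(150/149))² = (5*√894/149)² = 150/149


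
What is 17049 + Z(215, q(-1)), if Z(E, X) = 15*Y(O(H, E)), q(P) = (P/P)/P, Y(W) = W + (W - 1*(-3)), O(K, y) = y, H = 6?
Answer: 23544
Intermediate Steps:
Y(W) = 3 + 2*W (Y(W) = W + (W + 3) = W + (3 + W) = 3 + 2*W)
q(P) = 1/P
Z(E, X) = 45 + 30*E (Z(E, X) = 15*(3 + 2*E) = 45 + 30*E)
17049 + Z(215, q(-1)) = 17049 + (45 + 30*215) = 17049 + (45 + 6450) = 17049 + 6495 = 23544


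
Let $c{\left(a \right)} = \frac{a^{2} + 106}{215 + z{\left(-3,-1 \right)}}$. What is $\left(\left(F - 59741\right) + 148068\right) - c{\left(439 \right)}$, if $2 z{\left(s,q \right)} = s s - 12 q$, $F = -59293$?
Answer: $\frac{12708680}{451} \approx 28179.0$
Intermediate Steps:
$z{\left(s,q \right)} = \frac{s^{2}}{2} - 6 q$ ($z{\left(s,q \right)} = \frac{s s - 12 q}{2} = \frac{s^{2} - 12 q}{2} = \frac{s^{2}}{2} - 6 q$)
$c{\left(a \right)} = \frac{212}{451} + \frac{2 a^{2}}{451}$ ($c{\left(a \right)} = \frac{a^{2} + 106}{215 + \left(\frac{\left(-3\right)^{2}}{2} - -6\right)} = \frac{106 + a^{2}}{215 + \left(\frac{1}{2} \cdot 9 + 6\right)} = \frac{106 + a^{2}}{215 + \left(\frac{9}{2} + 6\right)} = \frac{106 + a^{2}}{215 + \frac{21}{2}} = \frac{106 + a^{2}}{\frac{451}{2}} = \left(106 + a^{2}\right) \frac{2}{451} = \frac{212}{451} + \frac{2 a^{2}}{451}$)
$\left(\left(F - 59741\right) + 148068\right) - c{\left(439 \right)} = \left(\left(-59293 - 59741\right) + 148068\right) - \left(\frac{212}{451} + \frac{2 \cdot 439^{2}}{451}\right) = \left(-119034 + 148068\right) - \left(\frac{212}{451} + \frac{2}{451} \cdot 192721\right) = 29034 - \left(\frac{212}{451} + \frac{385442}{451}\right) = 29034 - \frac{385654}{451} = \frac{12708680}{451}$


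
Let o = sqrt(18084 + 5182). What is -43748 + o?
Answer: -43748 + sqrt(23266) ≈ -43596.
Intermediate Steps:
o = sqrt(23266) ≈ 152.53
-43748 + o = -43748 + sqrt(23266)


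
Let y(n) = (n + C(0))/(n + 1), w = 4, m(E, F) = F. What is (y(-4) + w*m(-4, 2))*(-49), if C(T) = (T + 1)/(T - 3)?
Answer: -4165/9 ≈ -462.78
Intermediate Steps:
C(T) = (1 + T)/(-3 + T)
y(n) = (-1/3 + n)/(1 + n) (y(n) = (n + (1 + 0)/(-3 + 0))/(n + 1) = (n + 1/(-3))/(1 + n) = (n - 1/3*1)/(1 + n) = (n - 1/3)/(1 + n) = (-1/3 + n)/(1 + n))
(y(-4) + w*m(-4, 2))*(-49) = ((-1/3 - 4)/(1 - 4) + 4*2)*(-49) = (-13/3/(-3) + 8)*(-49) = (-1/3*(-13/3) + 8)*(-49) = (13/9 + 8)*(-49) = (85/9)*(-49) = -4165/9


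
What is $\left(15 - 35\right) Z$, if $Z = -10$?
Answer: $200$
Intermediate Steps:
$\left(15 - 35\right) Z = \left(15 - 35\right) \left(-10\right) = \left(-20\right) \left(-10\right) = 200$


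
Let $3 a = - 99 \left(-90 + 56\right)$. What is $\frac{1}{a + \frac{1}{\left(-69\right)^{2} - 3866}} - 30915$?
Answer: $- \frac{31044563870}{1004191} \approx -30915.0$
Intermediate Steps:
$a = 1122$ ($a = \frac{\left(-99\right) \left(-90 + 56\right)}{3} = \frac{\left(-99\right) \left(-34\right)}{3} = \frac{1}{3} \cdot 3366 = 1122$)
$\frac{1}{a + \frac{1}{\left(-69\right)^{2} - 3866}} - 30915 = \frac{1}{1122 + \frac{1}{\left(-69\right)^{2} - 3866}} - 30915 = \frac{1}{1122 + \frac{1}{4761 - 3866}} - 30915 = \frac{1}{1122 + \frac{1}{895}} - 30915 = \frac{1}{\frac{1004191}{895}} - 30915 = \frac{895}{1004191} - 30915 = - \frac{31044563870}{1004191}$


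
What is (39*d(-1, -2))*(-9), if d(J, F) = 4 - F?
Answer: -2106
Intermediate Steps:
(39*d(-1, -2))*(-9) = (39*(4 - 1*(-2)))*(-9) = (39*(4 + 2))*(-9) = (39*6)*(-9) = 234*(-9) = -2106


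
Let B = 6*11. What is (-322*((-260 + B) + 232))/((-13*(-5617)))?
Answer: -12236/73021 ≈ -0.16757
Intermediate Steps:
B = 66
(-322*((-260 + B) + 232))/((-13*(-5617))) = (-322*((-260 + 66) + 232))/((-13*(-5617))) = -322*(-194 + 232)/73021 = -322*38*(1/73021) = -12236*1/73021 = -12236/73021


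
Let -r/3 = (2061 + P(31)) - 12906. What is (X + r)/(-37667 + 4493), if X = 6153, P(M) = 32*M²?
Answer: 2976/1843 ≈ 1.6148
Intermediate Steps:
r = -59721 (r = -3*((2061 + 32*31²) - 12906) = -3*((2061 + 32*961) - 12906) = -3*((2061 + 30752) - 12906) = -3*(32813 - 12906) = -3*19907 = -59721)
(X + r)/(-37667 + 4493) = (6153 - 59721)/(-37667 + 4493) = -53568/(-33174) = -53568*(-1/33174) = 2976/1843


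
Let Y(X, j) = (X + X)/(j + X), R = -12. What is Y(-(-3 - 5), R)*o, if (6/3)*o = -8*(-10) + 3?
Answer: -166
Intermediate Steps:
o = 83/2 (o = (-8*(-10) + 3)/2 = (80 + 3)/2 = (½)*83 = 83/2 ≈ 41.500)
Y(X, j) = 2*X/(X + j) (Y(X, j) = (2*X)/(X + j) = 2*X/(X + j))
Y(-(-3 - 5), R)*o = (2*(-(-3 - 5))/(-(-3 - 5) - 12))*(83/2) = (2*(-1*(-8))/(-1*(-8) - 12))*(83/2) = (2*8/(8 - 12))*(83/2) = (2*8/(-4))*(83/2) = (2*8*(-¼))*(83/2) = -4*83/2 = -166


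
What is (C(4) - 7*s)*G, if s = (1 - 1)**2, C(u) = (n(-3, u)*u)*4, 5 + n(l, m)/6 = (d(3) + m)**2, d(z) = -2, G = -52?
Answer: 4992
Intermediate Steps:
n(l, m) = -30 + 6*(-2 + m)**2
C(u) = 4*u*(-30 + 6*(-2 + u)**2) (C(u) = ((-30 + 6*(-2 + u)**2)*u)*4 = (u*(-30 + 6*(-2 + u)**2))*4 = 4*u*(-30 + 6*(-2 + u)**2))
s = 0 (s = 0**2 = 0)
(C(4) - 7*s)*G = (24*4*(-5 + (-2 + 4)**2) - 7*0)*(-52) = (24*4*(-5 + 2**2) + 0)*(-52) = (24*4*(-5 + 4) + 0)*(-52) = (24*4*(-1) + 0)*(-52) = (-96 + 0)*(-52) = -96*(-52) = 4992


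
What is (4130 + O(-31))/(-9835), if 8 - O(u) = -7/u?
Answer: -128271/304885 ≈ -0.42072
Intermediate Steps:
O(u) = 8 + 7/u (O(u) = 8 - (-7)/u = 8 + 7/u)
(4130 + O(-31))/(-9835) = (4130 + (8 + 7/(-31)))/(-9835) = (4130 + (8 + 7*(-1/31)))*(-1/9835) = (4130 + (8 - 7/31))*(-1/9835) = (4130 + 241/31)*(-1/9835) = (128271/31)*(-1/9835) = -128271/304885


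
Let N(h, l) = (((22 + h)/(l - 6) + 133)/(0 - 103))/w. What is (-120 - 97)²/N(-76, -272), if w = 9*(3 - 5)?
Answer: 6067558917/9257 ≈ 6.5546e+5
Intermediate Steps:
w = -18 (w = 9*(-2) = -18)
N(h, l) = 133/1854 + (22 + h)/(1854*(-6 + l)) (N(h, l) = (((22 + h)/(l - 6) + 133)/(0 - 103))/(-18) = (((22 + h)/(-6 + l) + 133)/(-103))*(-1/18) = (((22 + h)/(-6 + l) + 133)*(-1/103))*(-1/18) = ((133 + (22 + h)/(-6 + l))*(-1/103))*(-1/18) = (-133/103 - (22 + h)/(103*(-6 + l)))*(-1/18) = 133/1854 + (22 + h)/(1854*(-6 + l)))
(-120 - 97)²/N(-76, -272) = (-120 - 97)²/(((-776 - 76 + 133*(-272))/(1854*(-6 - 272)))) = (-217)²/(((1/1854)*(-776 - 76 - 36176)/(-278))) = 47089/(((1/1854)*(-1/278)*(-37028))) = 47089/(9257/128853) = 47089*(128853/9257) = 6067558917/9257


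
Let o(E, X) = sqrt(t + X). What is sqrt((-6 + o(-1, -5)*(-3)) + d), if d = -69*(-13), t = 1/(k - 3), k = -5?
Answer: sqrt(3564 - 3*I*sqrt(82))/2 ≈ 29.85 - 0.11376*I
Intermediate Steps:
t = -1/8 (t = 1/(-5 - 3) = 1/(-8) = -1/8 ≈ -0.12500)
d = 897
o(E, X) = sqrt(-1/8 + X)
sqrt((-6 + o(-1, -5)*(-3)) + d) = sqrt((-6 + (sqrt(-2 + 16*(-5))/4)*(-3)) + 897) = sqrt((-6 + (sqrt(-2 - 80)/4)*(-3)) + 897) = sqrt((-6 + (sqrt(-82)/4)*(-3)) + 897) = sqrt((-6 + ((I*sqrt(82))/4)*(-3)) + 897) = sqrt((-6 + (I*sqrt(82)/4)*(-3)) + 897) = sqrt((-6 - 3*I*sqrt(82)/4) + 897) = sqrt(891 - 3*I*sqrt(82)/4)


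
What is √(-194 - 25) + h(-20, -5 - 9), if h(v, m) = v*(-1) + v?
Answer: I*√219 ≈ 14.799*I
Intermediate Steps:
h(v, m) = 0 (h(v, m) = -v + v = 0)
√(-194 - 25) + h(-20, -5 - 9) = √(-194 - 25) + 0 = √(-219) + 0 = I*√219 + 0 = I*√219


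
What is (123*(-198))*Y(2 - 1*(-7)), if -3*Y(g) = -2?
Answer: -16236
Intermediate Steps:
Y(g) = ⅔ (Y(g) = -⅓*(-2) = ⅔)
(123*(-198))*Y(2 - 1*(-7)) = (123*(-198))*(⅔) = -24354*⅔ = -16236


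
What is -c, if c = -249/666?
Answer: 83/222 ≈ 0.37387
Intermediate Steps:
c = -83/222 (c = -249*1/666 = -83/222 ≈ -0.37387)
-c = -1*(-83/222) = 83/222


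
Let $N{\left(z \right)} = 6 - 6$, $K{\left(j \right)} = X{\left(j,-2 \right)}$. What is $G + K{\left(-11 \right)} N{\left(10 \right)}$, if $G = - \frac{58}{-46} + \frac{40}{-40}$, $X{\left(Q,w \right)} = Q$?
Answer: $\frac{6}{23} \approx 0.26087$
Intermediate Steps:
$K{\left(j \right)} = j$
$N{\left(z \right)} = 0$
$G = \frac{6}{23}$ ($G = \left(-58\right) \left(- \frac{1}{46}\right) + 40 \left(- \frac{1}{40}\right) = \frac{29}{23} - 1 = \frac{6}{23} \approx 0.26087$)
$G + K{\left(-11 \right)} N{\left(10 \right)} = \frac{6}{23} - 0 = \frac{6}{23} + 0 = \frac{6}{23}$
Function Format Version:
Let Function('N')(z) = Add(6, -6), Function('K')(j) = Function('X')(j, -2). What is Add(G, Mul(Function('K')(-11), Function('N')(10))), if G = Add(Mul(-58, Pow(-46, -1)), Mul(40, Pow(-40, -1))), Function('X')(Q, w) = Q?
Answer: Rational(6, 23) ≈ 0.26087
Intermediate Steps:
Function('K')(j) = j
Function('N')(z) = 0
G = Rational(6, 23) (G = Add(Mul(-58, Rational(-1, 46)), Mul(40, Rational(-1, 40))) = Add(Rational(29, 23), -1) = Rational(6, 23) ≈ 0.26087)
Add(G, Mul(Function('K')(-11), Function('N')(10))) = Add(Rational(6, 23), Mul(-11, 0)) = Add(Rational(6, 23), 0) = Rational(6, 23)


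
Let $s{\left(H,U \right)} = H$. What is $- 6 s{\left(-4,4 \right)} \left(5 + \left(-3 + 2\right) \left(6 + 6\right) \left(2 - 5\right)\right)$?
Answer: $984$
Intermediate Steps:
$- 6 s{\left(-4,4 \right)} \left(5 + \left(-3 + 2\right) \left(6 + 6\right) \left(2 - 5\right)\right) = \left(-6\right) \left(-4\right) \left(5 + \left(-3 + 2\right) \left(6 + 6\right) \left(2 - 5\right)\right) = 24 \left(5 + \left(-1\right) 12 \left(-3\right)\right) = 24 \left(5 - -36\right) = 24 \left(5 + 36\right) = 24 \cdot 41 = 984$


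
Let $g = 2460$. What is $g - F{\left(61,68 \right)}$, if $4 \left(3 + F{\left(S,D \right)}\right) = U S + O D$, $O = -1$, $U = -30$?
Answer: $\frac{5875}{2} \approx 2937.5$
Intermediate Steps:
$F{\left(S,D \right)} = -3 - \frac{15 S}{2} - \frac{D}{4}$ ($F{\left(S,D \right)} = -3 + \frac{- 30 S - D}{4} = -3 + \frac{- D - 30 S}{4} = -3 - \left(\frac{D}{4} + \frac{15 S}{2}\right) = -3 - \frac{15 S}{2} - \frac{D}{4}$)
$g - F{\left(61,68 \right)} = 2460 - \left(-3 - \frac{915}{2} - 17\right) = 2460 - - \frac{955}{2} = 2460 + \frac{955}{2} = \frac{5875}{2}$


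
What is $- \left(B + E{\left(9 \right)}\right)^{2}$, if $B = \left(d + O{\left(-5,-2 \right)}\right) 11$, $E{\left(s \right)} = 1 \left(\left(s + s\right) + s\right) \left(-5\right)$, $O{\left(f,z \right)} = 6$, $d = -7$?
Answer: $-21316$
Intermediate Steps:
$E{\left(s \right)} = - 15 s$ ($E{\left(s \right)} = 1 \left(2 s + s\right) \left(-5\right) = 1 \cdot 3 s \left(-5\right) = 3 s \left(-5\right) = - 15 s$)
$B = -11$ ($B = \left(-7 + 6\right) 11 = \left(-1\right) 11 = -11$)
$- \left(B + E{\left(9 \right)}\right)^{2} = - \left(-11 - 135\right)^{2} = - \left(-146\right)^{2} = \left(-1\right) 21316 = -21316$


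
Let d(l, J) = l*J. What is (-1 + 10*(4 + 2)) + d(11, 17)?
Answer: 246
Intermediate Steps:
d(l, J) = J*l
(-1 + 10*(4 + 2)) + d(11, 17) = (-1 + 10*(4 + 2)) + 17*11 = (-1 + 10*6) + 187 = (-1 + 60) + 187 = 59 + 187 = 246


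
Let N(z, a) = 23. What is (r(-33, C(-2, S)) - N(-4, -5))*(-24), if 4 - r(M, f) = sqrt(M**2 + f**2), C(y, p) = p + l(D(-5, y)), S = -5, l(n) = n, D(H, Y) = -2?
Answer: 456 + 24*sqrt(1138) ≈ 1265.6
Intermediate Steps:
C(y, p) = -2 + p (C(y, p) = p - 2 = -2 + p)
r(M, f) = 4 - sqrt(M**2 + f**2)
(r(-33, C(-2, S)) - N(-4, -5))*(-24) = ((4 - sqrt((-33)**2 + (-2 - 5)**2)) - 1*23)*(-24) = ((4 - sqrt(1089 + (-7)**2)) - 23)*(-24) = ((4 - sqrt(1089 + 49)) - 23)*(-24) = ((4 - sqrt(1138)) - 23)*(-24) = (-19 - sqrt(1138))*(-24) = 456 + 24*sqrt(1138)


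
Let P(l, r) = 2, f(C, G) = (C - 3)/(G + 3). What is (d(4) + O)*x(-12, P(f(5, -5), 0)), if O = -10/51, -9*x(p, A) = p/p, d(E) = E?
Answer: -194/459 ≈ -0.42266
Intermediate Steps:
f(C, G) = (-3 + C)/(3 + G)
x(p, A) = -⅑ (x(p, A) = -p/(9*p) = -⅑*1 = -⅑)
O = -10/51 (O = -10*1/51 = -10/51 ≈ -0.19608)
(d(4) + O)*x(-12, P(f(5, -5), 0)) = (4 - 10/51)*(-⅑) = (194/51)*(-⅑) = -194/459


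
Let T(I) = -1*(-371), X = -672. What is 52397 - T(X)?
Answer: 52026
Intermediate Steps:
T(I) = 371
52397 - T(X) = 52397 - 1*371 = 52397 - 371 = 52026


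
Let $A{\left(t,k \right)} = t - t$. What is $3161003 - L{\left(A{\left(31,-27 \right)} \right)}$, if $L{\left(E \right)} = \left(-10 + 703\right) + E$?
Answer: $3160310$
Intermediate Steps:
$A{\left(t,k \right)} = 0$
$L{\left(E \right)} = 693 + E$
$3161003 - L{\left(A{\left(31,-27 \right)} \right)} = 3161003 - \left(693 + 0\right) = 3161003 - 693 = 3160310$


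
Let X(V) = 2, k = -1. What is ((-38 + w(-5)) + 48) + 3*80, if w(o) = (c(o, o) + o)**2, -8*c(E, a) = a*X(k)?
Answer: 4225/16 ≈ 264.06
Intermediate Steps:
c(E, a) = -a/4 (c(E, a) = -a*2/8 = -a/4)
w(o) = 9*o**2/16 (w(o) = (-o/4 + o)**2 = (3*o/4)**2 = 9*o**2/16)
((-38 + w(-5)) + 48) + 3*80 = ((-38 + (9/16)*(-5)**2) + 48) + 3*80 = ((-38 + (9/16)*25) + 48) + 240 = ((-38 + 225/16) + 48) + 240 = (-383/16 + 48) + 240 = 385/16 + 240 = 4225/16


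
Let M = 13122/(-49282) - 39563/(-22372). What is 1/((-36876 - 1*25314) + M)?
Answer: -551268452/34282556940689 ≈ -1.6080e-5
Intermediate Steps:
M = 828089191/551268452 (M = 13122*(-1/49282) - 39563*(-1/22372) = -6561/24641 + 39563/22372 = 828089191/551268452 ≈ 1.5022)
1/((-36876 - 1*25314) + M) = 1/((-36876 - 1*25314) + 828089191/551268452) = 1/((-36876 - 25314) + 828089191/551268452) = 1/(-62190 + 828089191/551268452) = 1/(-34282556940689/551268452) = -551268452/34282556940689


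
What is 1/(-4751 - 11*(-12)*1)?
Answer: -1/4619 ≈ -0.00021650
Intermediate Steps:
1/(-4751 - 11*(-12)*1) = 1/(-4751 + 132*1) = 1/(-4751 + 132) = 1/(-4619) = -1/4619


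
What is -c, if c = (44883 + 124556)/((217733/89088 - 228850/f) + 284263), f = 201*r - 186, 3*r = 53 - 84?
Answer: -34159943433216/57330047830451 ≈ -0.59585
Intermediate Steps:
r = -31/3 (r = (53 - 84)/3 = (1/3)*(-31) = -31/3 ≈ -10.333)
f = -2263 (f = 201*(-31/3) - 186 = -2077 - 186 = -2263)
c = 34159943433216/57330047830451 (c = (44883 + 124556)/((217733/89088 - 228850/(-2263)) + 284263) = 169439/((217733*(1/89088) - 228850*(-1/2263)) + 284263) = 169439/((217733/89088 + 228850/2263) + 284263) = 169439/(20880518579/201606144 + 284263) = 169439/(57330047830451/201606144) = 169439*(201606144/57330047830451) = 34159943433216/57330047830451 ≈ 0.59585)
-c = -1*34159943433216/57330047830451 = -34159943433216/57330047830451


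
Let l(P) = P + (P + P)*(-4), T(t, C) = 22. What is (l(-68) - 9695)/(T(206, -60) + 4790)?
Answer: -3073/1604 ≈ -1.9158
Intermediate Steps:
l(P) = -7*P (l(P) = P + (2*P)*(-4) = P - 8*P = -7*P)
(l(-68) - 9695)/(T(206, -60) + 4790) = (-7*(-68) - 9695)/(22 + 4790) = (476 - 9695)/4812 = -9219*1/4812 = -3073/1604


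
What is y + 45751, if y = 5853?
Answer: 51604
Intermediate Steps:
y + 45751 = 5853 + 45751 = 51604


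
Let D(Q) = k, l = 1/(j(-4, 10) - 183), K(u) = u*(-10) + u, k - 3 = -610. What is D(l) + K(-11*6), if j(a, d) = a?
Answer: -13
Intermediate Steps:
k = -607 (k = 3 - 610 = -607)
K(u) = -9*u (K(u) = -10*u + u = -9*u)
l = -1/187 (l = 1/(-4 - 183) = 1/(-187) = -1/187 ≈ -0.0053476)
D(Q) = -607
D(l) + K(-11*6) = -607 - (-99)*6 = -607 - 9*(-66) = -607 + 594 = -13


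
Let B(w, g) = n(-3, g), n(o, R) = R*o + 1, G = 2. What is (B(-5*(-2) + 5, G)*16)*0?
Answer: 0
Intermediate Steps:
n(o, R) = 1 + R*o
B(w, g) = 1 - 3*g (B(w, g) = 1 + g*(-3) = 1 - 3*g)
(B(-5*(-2) + 5, G)*16)*0 = ((1 - 3*2)*16)*0 = ((1 - 6)*16)*0 = -5*16*0 = -80*0 = 0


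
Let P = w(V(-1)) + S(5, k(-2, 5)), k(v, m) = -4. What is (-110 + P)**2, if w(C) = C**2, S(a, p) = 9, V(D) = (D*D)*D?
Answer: 10000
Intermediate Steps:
V(D) = D**3 (V(D) = D**2*D = D**3)
P = 10 (P = ((-1)**3)**2 + 9 = (-1)**2 + 9 = 1 + 9 = 10)
(-110 + P)**2 = (-110 + 10)**2 = (-100)**2 = 10000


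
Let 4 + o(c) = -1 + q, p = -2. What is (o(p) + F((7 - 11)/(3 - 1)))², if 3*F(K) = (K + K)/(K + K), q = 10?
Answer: 256/9 ≈ 28.444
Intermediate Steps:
F(K) = ⅓ (F(K) = ((K + K)/(K + K))/3 = ((2*K)/((2*K)))/3 = ((2*K)*(1/(2*K)))/3 = (⅓)*1 = ⅓)
o(c) = 5 (o(c) = -4 + (-1 + 10) = -4 + 9 = 5)
(o(p) + F((7 - 11)/(3 - 1)))² = (5 + ⅓)² = (16/3)² = 256/9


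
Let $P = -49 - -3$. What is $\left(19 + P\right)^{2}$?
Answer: $729$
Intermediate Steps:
$P = -46$ ($P = -49 + 3 = -46$)
$\left(19 + P\right)^{2} = \left(19 - 46\right)^{2} = \left(-27\right)^{2} = 729$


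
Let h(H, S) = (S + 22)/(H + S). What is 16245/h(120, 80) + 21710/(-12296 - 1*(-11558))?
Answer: 199628965/6273 ≈ 31824.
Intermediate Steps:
h(H, S) = (22 + S)/(H + S)
16245/h(120, 80) + 21710/(-12296 - 1*(-11558)) = 16245/(((22 + 80)/(120 + 80))) + 21710/(-12296 - 1*(-11558)) = 16245/((102/200)) + 21710/(-12296 + 11558) = 16245/(((1/200)*102)) + 21710/(-738) = 16245/(51/100) + 21710*(-1/738) = 16245*(100/51) - 10855/369 = 541500/17 - 10855/369 = 199628965/6273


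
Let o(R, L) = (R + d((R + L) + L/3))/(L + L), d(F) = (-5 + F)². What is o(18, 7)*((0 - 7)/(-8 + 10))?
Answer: -4651/36 ≈ -129.19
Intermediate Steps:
o(R, L) = (R + (-5 + R + 4*L/3)²)/(2*L) (o(R, L) = (R + (-5 + ((R + L) + L/3))²)/(L + L) = (R + (-5 + ((L + R) + L*(⅓)))²)/((2*L)) = (R + (-5 + ((L + R) + L/3))²)*(1/(2*L)) = (R + (-5 + (R + 4*L/3))²)*(1/(2*L)) = (R + (-5 + R + 4*L/3)²)*(1/(2*L)) = (R + (-5 + R + 4*L/3)²)/(2*L))
o(18, 7)*((0 - 7)/(-8 + 10)) = ((1/18)*((-15 + 3*18 + 4*7)² + 9*18)/7)*((0 - 7)/(-8 + 10)) = ((1/18)*(⅐)*((-15 + 54 + 28)² + 162))*(-7/2) = ((1/18)*(⅐)*(67² + 162))*(-7*½) = ((1/18)*(⅐)*(4489 + 162))*(-7/2) = ((1/18)*(⅐)*4651)*(-7/2) = (4651/126)*(-7/2) = -4651/36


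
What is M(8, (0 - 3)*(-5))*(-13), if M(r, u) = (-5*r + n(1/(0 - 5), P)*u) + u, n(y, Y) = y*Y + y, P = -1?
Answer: 325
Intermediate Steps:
n(y, Y) = y + Y*y (n(y, Y) = Y*y + y = y + Y*y)
M(r, u) = u - 5*r (M(r, u) = (-5*r + ((1 - 1)/(0 - 5))*u) + u = (-5*r + (0/(-5))*u) + u = (-5*r + (-⅕*0)*u) + u = (-5*r + 0*u) + u = (-5*r + 0) + u = -5*r + u = u - 5*r)
M(8, (0 - 3)*(-5))*(-13) = ((0 - 3)*(-5) - 5*8)*(-13) = (-3*(-5) - 40)*(-13) = (15 - 40)*(-13) = -25*(-13) = 325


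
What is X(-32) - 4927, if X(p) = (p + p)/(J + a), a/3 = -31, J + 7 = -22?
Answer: -300515/61 ≈ -4926.5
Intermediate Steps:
J = -29 (J = -7 - 22 = -29)
a = -93 (a = 3*(-31) = -93)
X(p) = -p/61 (X(p) = (p + p)/(-29 - 93) = (2*p)/(-122) = (2*p)*(-1/122) = -p/61)
X(-32) - 4927 = -1/61*(-32) - 4927 = 32/61 - 4927 = -300515/61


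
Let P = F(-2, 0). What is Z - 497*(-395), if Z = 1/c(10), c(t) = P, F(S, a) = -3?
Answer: 588944/3 ≈ 1.9631e+5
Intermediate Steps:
P = -3
c(t) = -3
Z = -⅓ (Z = 1/(-3) = -⅓ ≈ -0.33333)
Z - 497*(-395) = -⅓ - 497*(-395) = -⅓ + 196315 = 588944/3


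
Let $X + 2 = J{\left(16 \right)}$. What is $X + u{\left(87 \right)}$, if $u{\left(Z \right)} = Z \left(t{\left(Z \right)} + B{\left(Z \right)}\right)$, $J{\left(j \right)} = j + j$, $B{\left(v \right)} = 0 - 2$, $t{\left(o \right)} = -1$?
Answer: $-231$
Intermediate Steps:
$B{\left(v \right)} = -2$
$J{\left(j \right)} = 2 j$
$u{\left(Z \right)} = - 3 Z$ ($u{\left(Z \right)} = Z \left(-1 - 2\right) = Z \left(-3\right) = - 3 Z$)
$X = 30$ ($X = -2 + 2 \cdot 16 = -2 + 32 = 30$)
$X + u{\left(87 \right)} = 30 - 261 = -231$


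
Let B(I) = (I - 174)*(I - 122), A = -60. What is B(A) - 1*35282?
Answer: 7306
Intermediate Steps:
B(I) = (-174 + I)*(-122 + I)
B(A) - 1*35282 = (21228 + (-60)² - 296*(-60)) - 1*35282 = (21228 + 3600 + 17760) - 35282 = 42588 - 35282 = 7306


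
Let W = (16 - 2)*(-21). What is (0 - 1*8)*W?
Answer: 2352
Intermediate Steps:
W = -294 (W = 14*(-21) = -294)
(0 - 1*8)*W = (0 - 1*8)*(-294) = (0 - 8)*(-294) = -8*(-294) = 2352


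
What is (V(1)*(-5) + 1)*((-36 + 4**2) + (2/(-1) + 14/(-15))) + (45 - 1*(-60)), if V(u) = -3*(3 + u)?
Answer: -19409/15 ≈ -1293.9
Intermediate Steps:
V(u) = -9 - 3*u
(V(1)*(-5) + 1)*((-36 + 4**2) + (2/(-1) + 14/(-15))) + (45 - 1*(-60)) = ((-9 - 3*1)*(-5) + 1)*((-36 + 4**2) + (2/(-1) + 14/(-15))) + (45 - 1*(-60)) = ((-9 - 3)*(-5) + 1)*((-36 + 16) + (2*(-1) + 14*(-1/15))) + (45 + 60) = (-12*(-5) + 1)*(-20 + (-2 - 14/15)) + 105 = (60 + 1)*(-20 - 44/15) + 105 = 61*(-344/15) + 105 = -20984/15 + 105 = -19409/15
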